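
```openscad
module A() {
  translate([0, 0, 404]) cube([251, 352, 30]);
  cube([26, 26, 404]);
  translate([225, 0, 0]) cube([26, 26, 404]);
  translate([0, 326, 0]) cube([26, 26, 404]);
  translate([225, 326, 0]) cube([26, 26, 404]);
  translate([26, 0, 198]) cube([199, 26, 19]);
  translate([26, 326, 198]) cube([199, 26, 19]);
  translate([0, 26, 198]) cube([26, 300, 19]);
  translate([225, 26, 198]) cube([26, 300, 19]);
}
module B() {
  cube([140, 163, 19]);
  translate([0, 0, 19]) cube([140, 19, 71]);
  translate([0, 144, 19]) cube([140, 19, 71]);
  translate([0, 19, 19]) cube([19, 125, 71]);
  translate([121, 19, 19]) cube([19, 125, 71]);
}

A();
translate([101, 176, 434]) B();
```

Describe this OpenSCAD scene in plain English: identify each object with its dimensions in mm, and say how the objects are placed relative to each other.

A is a four-legged stool. The seat is a 251×352×30 mm slab whose top surface is at z = 434 mm; four square legs, each 26×26 mm in cross-section, run from the floor (z = 0) to the underside of the seat, each flush with a corner of the seat. Four stretchers, 26 mm wide and 19 mm tall, connect adjacent legs with their undersides at z = 198 mm, each running between the inner faces of the legs it joins and aligned with the legs' outer faces on the other axis.

B is an open-topped rectangular box: outside dimensions 140×163×90 mm, with a uniform wall and base thickness of 19 mm. The base is a full 140×163 slab on the floor; four walls sit on top of the base. The front and back walls (the −y and +y sides) span the full width; the two side walls fit between them.

The open box is on top of the stool.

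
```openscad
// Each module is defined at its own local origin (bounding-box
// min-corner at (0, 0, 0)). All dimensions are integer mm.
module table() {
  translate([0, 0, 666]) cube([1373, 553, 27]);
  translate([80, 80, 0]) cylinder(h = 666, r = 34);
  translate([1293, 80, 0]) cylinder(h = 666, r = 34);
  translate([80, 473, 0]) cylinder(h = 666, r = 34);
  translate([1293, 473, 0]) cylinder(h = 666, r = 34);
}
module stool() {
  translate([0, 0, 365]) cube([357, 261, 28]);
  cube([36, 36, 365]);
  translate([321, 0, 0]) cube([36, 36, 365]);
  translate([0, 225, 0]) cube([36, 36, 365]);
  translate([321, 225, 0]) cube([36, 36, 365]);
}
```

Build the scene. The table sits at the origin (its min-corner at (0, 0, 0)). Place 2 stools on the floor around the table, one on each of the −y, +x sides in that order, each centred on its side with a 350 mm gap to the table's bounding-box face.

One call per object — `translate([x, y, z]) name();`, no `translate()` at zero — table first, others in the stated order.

table();
translate([508, -611, 0]) stool();
translate([1723, 146, 0]) stool();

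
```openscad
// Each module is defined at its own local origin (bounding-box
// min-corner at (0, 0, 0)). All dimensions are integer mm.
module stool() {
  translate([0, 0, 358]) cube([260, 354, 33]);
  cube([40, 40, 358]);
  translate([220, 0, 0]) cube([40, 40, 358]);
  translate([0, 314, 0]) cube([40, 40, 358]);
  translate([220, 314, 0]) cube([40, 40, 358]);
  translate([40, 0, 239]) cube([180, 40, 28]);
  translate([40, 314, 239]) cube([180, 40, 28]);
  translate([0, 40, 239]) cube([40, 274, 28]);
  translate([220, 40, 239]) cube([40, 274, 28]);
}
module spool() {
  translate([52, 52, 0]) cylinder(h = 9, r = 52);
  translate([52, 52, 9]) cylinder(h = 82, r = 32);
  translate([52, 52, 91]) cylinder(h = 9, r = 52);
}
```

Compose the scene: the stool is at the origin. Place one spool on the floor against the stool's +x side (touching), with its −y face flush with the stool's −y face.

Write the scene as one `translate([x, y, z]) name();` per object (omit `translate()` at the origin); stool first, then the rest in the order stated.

stool();
translate([260, 0, 0]) spool();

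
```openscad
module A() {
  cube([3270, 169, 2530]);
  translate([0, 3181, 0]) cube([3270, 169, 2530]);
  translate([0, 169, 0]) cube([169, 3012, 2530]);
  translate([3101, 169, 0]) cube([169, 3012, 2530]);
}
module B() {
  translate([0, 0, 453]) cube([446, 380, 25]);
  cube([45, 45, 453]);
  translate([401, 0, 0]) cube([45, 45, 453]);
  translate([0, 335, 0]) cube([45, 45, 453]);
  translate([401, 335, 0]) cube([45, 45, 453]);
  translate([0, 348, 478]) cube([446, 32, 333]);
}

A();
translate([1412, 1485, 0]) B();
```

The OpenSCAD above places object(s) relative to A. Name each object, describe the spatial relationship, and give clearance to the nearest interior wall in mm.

Clearances: x = 1243, y = 1316; minimum 1243 mm.

A is a house frame. B is a chair. The chair sits inside the house frame, centred. The clearance to the nearest interior wall is 1243 mm.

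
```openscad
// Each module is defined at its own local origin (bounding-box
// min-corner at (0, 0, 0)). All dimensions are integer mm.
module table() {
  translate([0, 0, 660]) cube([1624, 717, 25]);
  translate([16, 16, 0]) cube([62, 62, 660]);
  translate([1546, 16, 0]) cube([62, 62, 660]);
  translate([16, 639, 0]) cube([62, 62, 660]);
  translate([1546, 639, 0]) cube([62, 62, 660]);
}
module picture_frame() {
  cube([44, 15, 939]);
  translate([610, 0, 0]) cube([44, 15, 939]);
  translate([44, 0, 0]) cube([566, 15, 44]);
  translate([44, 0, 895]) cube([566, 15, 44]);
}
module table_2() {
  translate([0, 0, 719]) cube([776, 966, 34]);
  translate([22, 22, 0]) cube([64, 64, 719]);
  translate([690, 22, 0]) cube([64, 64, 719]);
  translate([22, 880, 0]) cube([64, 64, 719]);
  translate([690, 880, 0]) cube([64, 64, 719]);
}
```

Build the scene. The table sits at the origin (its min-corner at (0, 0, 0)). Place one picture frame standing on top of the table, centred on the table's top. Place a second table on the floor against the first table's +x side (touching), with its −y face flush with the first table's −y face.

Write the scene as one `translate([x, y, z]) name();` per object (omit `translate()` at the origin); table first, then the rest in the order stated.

table();
translate([485, 351, 685]) picture_frame();
translate([1624, 0, 0]) table_2();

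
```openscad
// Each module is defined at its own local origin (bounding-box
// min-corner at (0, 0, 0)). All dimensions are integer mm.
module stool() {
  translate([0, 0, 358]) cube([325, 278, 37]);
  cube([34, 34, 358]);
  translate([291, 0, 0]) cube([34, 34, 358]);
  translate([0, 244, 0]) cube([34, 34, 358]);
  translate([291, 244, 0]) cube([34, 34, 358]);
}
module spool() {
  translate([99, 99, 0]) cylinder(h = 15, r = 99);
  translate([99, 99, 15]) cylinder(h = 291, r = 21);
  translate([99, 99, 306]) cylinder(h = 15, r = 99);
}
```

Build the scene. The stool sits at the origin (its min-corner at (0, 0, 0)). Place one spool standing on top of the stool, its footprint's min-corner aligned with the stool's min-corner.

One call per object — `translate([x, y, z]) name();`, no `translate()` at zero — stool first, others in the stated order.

stool();
translate([0, 0, 395]) spool();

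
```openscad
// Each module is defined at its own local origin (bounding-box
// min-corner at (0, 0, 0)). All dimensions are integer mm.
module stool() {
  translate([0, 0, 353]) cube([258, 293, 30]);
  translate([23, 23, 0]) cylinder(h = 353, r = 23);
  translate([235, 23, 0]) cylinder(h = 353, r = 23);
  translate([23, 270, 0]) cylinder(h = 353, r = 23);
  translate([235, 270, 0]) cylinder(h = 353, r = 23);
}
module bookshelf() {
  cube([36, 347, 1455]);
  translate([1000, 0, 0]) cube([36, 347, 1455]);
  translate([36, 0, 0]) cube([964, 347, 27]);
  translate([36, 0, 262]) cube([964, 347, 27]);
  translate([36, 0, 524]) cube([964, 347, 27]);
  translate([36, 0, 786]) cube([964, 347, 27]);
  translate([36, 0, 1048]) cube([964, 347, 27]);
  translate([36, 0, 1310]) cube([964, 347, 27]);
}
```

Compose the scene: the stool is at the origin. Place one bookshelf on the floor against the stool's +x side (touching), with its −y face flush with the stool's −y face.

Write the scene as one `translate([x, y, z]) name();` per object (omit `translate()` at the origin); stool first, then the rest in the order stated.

stool();
translate([258, 0, 0]) bookshelf();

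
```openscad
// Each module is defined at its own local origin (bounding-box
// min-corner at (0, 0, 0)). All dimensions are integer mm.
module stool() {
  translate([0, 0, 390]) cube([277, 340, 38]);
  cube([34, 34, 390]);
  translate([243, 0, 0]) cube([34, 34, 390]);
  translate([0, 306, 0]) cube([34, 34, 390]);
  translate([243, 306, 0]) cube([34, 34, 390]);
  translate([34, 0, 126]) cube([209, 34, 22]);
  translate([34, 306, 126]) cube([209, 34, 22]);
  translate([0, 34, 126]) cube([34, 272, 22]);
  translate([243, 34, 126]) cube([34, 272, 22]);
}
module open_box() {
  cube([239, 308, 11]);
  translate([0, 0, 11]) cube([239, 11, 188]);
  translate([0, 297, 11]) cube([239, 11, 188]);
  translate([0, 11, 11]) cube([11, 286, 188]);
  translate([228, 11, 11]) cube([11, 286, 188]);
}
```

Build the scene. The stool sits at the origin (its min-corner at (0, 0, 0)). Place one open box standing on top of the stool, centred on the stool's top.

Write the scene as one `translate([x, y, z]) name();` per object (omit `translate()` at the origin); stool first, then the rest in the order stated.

stool();
translate([19, 16, 428]) open_box();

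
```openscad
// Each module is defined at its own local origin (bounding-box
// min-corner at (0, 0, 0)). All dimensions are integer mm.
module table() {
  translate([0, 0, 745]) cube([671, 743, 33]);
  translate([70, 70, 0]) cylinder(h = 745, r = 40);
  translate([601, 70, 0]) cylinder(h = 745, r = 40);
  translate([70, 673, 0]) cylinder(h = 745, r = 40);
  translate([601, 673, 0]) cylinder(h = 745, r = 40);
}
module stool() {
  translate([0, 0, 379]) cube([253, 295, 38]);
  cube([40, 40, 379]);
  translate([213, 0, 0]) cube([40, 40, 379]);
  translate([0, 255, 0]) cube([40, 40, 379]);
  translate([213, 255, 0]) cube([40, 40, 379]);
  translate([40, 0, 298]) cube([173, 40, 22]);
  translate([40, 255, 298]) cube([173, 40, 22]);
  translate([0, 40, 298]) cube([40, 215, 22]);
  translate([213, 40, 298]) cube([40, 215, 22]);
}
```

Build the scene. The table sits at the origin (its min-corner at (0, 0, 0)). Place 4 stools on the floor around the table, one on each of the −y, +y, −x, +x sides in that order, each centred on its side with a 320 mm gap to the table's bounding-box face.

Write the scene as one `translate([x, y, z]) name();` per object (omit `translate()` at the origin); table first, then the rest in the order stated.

table();
translate([209, -615, 0]) stool();
translate([209, 1063, 0]) stool();
translate([-573, 224, 0]) stool();
translate([991, 224, 0]) stool();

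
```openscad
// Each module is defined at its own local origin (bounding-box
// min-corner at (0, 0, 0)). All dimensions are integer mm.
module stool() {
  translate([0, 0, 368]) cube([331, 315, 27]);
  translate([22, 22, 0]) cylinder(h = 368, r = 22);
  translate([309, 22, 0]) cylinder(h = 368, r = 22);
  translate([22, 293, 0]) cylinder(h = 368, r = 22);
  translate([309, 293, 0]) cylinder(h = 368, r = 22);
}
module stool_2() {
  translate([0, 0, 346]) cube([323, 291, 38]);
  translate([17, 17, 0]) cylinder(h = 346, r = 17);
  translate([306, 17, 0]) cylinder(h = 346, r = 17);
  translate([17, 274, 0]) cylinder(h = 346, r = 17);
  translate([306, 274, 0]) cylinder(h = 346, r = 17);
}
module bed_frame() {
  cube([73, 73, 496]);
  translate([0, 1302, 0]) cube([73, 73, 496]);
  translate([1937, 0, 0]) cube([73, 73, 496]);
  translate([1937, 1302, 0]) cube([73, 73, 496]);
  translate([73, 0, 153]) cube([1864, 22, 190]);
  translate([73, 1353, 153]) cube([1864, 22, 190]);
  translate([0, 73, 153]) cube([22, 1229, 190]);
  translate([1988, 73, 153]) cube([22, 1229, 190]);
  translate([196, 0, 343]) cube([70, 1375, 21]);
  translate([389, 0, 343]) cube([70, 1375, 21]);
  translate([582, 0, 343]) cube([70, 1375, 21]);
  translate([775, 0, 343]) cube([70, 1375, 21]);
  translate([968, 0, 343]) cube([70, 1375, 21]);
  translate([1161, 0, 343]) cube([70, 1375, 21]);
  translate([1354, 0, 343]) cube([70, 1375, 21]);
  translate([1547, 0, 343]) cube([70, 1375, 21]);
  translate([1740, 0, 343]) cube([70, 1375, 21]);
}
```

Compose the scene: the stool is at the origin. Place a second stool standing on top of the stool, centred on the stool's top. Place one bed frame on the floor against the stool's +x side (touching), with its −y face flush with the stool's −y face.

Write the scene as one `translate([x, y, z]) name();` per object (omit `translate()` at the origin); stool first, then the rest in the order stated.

stool();
translate([4, 12, 395]) stool_2();
translate([331, 0, 0]) bed_frame();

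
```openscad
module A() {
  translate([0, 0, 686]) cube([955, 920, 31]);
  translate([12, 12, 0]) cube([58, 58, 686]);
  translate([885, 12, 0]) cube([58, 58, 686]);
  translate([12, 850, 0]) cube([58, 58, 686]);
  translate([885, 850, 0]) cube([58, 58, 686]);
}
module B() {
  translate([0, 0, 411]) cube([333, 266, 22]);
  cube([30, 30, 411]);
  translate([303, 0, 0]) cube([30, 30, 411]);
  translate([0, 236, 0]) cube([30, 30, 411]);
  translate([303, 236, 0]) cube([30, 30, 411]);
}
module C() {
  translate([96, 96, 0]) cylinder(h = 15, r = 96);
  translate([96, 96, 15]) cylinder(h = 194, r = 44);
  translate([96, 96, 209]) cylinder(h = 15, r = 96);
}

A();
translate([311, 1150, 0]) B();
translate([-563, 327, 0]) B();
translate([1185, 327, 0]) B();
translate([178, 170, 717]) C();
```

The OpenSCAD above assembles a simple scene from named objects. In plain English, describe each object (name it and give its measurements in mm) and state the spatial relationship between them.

A is a table with a 955×920 mm rectangular top, 31 mm thick, top surface at z = 717 mm, supported by four 58×58 mm square legs, each inset 12 mm from the nearest pair of top edges, running from the floor.

B is a four-legged stool. The seat is a 333×266×22 mm slab whose top surface is at z = 433 mm; four square legs, each 30×30 mm in cross-section, run from the floor (z = 0) to the underside of the seat, each flush with a corner of the seat.

C is a spool: two coaxial disc flanges of radius 96 mm and thickness 15 mm, joined by a core cylinder of radius 44 mm and height 194 mm. The lower flange rests on z = 0 and the three cylinders share a vertical axis.

Three stools sit around the table at the +y, −x, +x sides. The spool is on top of the table.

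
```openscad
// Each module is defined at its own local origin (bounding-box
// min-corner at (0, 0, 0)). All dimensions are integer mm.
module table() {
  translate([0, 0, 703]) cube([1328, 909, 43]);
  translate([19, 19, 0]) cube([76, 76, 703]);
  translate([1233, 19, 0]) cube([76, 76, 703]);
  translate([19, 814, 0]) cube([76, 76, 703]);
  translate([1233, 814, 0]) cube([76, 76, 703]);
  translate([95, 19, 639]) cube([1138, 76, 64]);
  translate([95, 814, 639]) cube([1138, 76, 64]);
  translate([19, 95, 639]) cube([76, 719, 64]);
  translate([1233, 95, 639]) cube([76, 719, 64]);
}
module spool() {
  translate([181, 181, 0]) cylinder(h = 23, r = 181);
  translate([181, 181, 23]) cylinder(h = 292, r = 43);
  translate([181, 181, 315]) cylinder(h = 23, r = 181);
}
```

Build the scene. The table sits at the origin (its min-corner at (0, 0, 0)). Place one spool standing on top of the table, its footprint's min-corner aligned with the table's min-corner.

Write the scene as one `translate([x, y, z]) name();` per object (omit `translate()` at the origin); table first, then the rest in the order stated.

table();
translate([0, 0, 746]) spool();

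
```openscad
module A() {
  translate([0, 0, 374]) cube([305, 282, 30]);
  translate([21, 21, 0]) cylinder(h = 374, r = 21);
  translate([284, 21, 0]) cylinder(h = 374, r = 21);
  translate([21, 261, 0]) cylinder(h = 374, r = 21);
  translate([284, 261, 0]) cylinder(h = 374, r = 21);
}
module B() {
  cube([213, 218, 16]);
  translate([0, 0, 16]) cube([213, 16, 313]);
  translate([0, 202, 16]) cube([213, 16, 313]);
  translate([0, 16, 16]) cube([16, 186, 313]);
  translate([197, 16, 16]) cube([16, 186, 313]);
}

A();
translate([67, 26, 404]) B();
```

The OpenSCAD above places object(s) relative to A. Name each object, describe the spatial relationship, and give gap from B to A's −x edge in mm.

The open box's min-x is at 67; the stool's min-x is 0; gap = 67 mm.

A is a stool. B is an open box. The open box is on top of the stool. The gap from the open box to the stool's −x edge is 67 mm.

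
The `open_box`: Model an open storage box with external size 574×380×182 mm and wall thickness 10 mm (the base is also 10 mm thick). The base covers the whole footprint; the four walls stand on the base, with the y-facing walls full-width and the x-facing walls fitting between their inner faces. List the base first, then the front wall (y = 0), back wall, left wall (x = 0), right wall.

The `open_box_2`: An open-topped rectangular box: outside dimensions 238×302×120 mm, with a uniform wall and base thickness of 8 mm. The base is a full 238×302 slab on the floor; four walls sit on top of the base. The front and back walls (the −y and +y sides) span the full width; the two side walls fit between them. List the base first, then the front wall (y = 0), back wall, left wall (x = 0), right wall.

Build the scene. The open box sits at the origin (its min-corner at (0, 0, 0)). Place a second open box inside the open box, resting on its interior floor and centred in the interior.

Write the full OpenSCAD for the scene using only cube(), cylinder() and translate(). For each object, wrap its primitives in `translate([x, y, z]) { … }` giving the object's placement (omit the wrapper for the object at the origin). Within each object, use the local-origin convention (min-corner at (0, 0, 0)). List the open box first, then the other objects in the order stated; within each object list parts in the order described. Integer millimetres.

cube([574, 380, 10]);
translate([0, 0, 10]) cube([574, 10, 172]);
translate([0, 370, 10]) cube([574, 10, 172]);
translate([0, 10, 10]) cube([10, 360, 172]);
translate([564, 10, 10]) cube([10, 360, 172]);
translate([168, 39, 10]) {
  cube([238, 302, 8]);
  translate([0, 0, 8]) cube([238, 8, 112]);
  translate([0, 294, 8]) cube([238, 8, 112]);
  translate([0, 8, 8]) cube([8, 286, 112]);
  translate([230, 8, 8]) cube([8, 286, 112]);
}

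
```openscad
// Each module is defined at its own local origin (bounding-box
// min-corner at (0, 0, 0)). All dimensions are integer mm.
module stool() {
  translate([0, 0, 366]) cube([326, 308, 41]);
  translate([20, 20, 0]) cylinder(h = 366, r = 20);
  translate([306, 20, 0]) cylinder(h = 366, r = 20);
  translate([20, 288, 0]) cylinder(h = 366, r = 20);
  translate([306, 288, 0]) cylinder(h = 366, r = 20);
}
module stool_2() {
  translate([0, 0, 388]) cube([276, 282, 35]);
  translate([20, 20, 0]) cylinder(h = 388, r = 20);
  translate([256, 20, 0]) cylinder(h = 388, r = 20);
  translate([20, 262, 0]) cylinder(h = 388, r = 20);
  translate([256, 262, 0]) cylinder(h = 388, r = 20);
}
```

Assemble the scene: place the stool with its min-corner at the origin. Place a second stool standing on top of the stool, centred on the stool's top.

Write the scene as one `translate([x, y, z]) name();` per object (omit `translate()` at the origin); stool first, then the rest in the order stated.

stool();
translate([25, 13, 407]) stool_2();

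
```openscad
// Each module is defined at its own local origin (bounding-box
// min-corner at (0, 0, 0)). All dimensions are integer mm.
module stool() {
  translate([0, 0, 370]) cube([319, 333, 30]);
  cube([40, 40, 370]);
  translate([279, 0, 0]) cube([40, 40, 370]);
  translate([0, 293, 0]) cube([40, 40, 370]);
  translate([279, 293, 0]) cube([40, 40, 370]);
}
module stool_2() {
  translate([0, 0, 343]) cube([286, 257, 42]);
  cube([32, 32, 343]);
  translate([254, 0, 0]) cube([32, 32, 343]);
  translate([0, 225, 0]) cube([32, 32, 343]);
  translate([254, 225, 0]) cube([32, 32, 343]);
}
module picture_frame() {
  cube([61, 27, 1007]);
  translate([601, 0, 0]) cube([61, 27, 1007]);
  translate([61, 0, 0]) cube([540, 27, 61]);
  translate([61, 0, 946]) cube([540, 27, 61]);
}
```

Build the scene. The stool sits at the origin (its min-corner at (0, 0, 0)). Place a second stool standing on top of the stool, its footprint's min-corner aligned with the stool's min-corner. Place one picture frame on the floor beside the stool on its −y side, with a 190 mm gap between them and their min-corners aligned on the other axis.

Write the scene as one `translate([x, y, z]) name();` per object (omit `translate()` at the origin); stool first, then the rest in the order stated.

stool();
translate([0, 0, 400]) stool_2();
translate([0, -217, 0]) picture_frame();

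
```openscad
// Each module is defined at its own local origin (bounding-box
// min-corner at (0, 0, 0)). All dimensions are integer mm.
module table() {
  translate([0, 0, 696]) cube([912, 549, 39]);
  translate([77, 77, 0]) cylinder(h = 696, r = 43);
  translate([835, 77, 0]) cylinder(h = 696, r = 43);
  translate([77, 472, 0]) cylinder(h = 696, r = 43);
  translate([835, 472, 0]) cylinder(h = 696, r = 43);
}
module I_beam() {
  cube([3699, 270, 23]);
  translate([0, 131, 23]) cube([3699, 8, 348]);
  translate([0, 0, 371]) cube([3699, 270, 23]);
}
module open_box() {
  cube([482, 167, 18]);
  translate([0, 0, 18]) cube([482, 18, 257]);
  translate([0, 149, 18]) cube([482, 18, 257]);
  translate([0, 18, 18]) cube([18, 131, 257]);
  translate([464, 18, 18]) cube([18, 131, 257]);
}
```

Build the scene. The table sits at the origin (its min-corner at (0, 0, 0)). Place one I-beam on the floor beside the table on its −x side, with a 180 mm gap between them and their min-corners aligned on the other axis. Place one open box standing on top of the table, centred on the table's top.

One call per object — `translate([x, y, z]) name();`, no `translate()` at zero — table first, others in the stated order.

table();
translate([-3879, 0, 0]) I_beam();
translate([215, 191, 735]) open_box();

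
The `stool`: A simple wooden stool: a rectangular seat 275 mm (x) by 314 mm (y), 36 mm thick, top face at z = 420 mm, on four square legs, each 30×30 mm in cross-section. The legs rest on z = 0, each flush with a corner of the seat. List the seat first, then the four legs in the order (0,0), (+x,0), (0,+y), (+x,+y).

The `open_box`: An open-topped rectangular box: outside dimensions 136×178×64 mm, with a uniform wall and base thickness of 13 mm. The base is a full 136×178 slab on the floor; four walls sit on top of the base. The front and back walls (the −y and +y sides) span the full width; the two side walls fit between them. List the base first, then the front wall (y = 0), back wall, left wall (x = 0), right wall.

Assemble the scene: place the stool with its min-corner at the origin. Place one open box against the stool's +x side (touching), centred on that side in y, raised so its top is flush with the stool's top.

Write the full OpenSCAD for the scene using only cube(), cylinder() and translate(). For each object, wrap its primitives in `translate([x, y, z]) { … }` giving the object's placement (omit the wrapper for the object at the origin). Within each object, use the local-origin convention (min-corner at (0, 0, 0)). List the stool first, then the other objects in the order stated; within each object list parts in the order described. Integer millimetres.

translate([0, 0, 384]) cube([275, 314, 36]);
cube([30, 30, 384]);
translate([245, 0, 0]) cube([30, 30, 384]);
translate([0, 284, 0]) cube([30, 30, 384]);
translate([245, 284, 0]) cube([30, 30, 384]);
translate([275, 68, 356]) {
  cube([136, 178, 13]);
  translate([0, 0, 13]) cube([136, 13, 51]);
  translate([0, 165, 13]) cube([136, 13, 51]);
  translate([0, 13, 13]) cube([13, 152, 51]);
  translate([123, 13, 13]) cube([13, 152, 51]);
}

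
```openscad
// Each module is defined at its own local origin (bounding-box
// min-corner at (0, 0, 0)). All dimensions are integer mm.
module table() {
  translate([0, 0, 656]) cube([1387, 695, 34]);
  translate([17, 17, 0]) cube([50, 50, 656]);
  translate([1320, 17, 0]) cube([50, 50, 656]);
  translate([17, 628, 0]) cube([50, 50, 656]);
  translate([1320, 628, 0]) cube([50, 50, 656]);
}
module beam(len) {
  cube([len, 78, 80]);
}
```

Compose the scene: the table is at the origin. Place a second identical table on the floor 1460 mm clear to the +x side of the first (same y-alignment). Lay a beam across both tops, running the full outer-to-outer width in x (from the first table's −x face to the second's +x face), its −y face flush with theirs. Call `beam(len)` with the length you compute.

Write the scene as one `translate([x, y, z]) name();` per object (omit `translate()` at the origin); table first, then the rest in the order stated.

table();
translate([2847, 0, 0]) table();
translate([0, 0, 690]) beam(4234);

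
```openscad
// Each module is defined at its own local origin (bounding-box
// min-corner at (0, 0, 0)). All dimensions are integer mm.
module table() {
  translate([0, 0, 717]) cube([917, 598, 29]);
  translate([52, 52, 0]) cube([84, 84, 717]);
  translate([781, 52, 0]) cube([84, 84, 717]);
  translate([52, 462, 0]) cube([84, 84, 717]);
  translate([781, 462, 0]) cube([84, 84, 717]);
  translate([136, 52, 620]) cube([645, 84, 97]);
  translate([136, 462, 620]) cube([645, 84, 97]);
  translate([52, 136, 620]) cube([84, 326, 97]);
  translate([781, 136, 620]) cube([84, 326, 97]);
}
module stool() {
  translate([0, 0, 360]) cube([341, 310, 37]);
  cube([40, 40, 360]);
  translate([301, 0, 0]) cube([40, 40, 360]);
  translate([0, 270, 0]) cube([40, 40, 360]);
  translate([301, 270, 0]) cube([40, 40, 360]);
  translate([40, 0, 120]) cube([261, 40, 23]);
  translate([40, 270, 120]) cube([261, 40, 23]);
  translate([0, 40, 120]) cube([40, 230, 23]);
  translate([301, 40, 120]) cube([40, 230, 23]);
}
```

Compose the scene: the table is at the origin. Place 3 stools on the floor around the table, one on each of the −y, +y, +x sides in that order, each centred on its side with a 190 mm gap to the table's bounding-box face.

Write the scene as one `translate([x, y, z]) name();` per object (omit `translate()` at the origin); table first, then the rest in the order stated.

table();
translate([288, -500, 0]) stool();
translate([288, 788, 0]) stool();
translate([1107, 144, 0]) stool();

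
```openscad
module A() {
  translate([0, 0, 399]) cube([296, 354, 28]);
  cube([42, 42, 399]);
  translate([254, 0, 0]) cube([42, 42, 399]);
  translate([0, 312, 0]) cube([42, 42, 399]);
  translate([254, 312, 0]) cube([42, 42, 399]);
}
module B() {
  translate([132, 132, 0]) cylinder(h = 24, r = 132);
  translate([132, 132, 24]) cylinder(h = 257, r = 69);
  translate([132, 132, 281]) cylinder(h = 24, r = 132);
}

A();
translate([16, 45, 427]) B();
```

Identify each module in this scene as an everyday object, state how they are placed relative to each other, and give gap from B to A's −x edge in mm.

The spool's min-x is at 16; the stool's min-x is 0; gap = 16 mm.

A is a stool. B is a spool. The spool is on top of the stool, centred. The gap from the spool to the stool's −x edge is 16 mm.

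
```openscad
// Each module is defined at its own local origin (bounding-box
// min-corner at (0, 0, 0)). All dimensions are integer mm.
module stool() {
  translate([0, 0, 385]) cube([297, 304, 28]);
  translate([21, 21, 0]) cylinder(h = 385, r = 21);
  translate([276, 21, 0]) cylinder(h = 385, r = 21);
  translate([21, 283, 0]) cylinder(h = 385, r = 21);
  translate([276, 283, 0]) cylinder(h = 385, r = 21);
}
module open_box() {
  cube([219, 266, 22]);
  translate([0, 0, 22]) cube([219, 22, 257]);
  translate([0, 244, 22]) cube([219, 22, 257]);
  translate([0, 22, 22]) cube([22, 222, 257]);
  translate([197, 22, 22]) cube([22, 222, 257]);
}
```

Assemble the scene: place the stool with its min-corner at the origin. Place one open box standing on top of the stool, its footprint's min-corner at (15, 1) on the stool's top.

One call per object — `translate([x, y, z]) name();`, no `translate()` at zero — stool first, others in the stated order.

stool();
translate([15, 1, 413]) open_box();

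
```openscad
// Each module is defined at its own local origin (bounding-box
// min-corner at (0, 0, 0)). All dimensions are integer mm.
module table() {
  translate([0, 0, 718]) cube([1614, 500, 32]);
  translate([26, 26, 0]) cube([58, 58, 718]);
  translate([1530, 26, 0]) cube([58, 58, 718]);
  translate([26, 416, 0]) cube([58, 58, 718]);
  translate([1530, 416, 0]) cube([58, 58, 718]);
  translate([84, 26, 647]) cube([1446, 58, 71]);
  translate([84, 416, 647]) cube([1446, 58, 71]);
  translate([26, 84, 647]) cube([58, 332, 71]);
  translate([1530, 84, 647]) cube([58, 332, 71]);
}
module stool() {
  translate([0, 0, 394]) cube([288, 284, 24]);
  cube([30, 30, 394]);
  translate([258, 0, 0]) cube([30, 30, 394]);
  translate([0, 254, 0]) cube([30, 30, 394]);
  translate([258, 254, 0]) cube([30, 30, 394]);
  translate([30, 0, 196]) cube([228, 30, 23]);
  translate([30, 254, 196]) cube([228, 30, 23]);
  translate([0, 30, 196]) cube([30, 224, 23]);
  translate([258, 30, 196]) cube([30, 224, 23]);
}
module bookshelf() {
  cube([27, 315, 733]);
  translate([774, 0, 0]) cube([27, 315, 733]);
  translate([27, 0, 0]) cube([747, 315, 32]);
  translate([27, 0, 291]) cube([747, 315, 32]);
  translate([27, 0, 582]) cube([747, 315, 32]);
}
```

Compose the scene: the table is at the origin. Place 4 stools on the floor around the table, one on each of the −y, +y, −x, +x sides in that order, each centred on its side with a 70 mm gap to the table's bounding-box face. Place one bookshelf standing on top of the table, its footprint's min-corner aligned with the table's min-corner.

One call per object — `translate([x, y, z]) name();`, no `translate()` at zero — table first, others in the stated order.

table();
translate([663, -354, 0]) stool();
translate([663, 570, 0]) stool();
translate([-358, 108, 0]) stool();
translate([1684, 108, 0]) stool();
translate([0, 0, 750]) bookshelf();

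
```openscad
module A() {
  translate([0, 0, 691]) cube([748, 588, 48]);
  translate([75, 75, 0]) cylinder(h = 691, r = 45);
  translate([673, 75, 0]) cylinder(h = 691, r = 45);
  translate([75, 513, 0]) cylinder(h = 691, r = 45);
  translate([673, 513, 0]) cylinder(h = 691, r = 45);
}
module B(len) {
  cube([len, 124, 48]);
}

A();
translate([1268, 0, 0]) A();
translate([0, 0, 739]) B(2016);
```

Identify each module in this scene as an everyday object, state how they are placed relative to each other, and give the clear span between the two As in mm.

Second table starts at x = 1268; first ends at x = 748; clear span = 1268 − 748 = 520 mm.

A is a table. B is a beam. A beam spans the tops of two tables. The clear span between the two tables is 520 mm.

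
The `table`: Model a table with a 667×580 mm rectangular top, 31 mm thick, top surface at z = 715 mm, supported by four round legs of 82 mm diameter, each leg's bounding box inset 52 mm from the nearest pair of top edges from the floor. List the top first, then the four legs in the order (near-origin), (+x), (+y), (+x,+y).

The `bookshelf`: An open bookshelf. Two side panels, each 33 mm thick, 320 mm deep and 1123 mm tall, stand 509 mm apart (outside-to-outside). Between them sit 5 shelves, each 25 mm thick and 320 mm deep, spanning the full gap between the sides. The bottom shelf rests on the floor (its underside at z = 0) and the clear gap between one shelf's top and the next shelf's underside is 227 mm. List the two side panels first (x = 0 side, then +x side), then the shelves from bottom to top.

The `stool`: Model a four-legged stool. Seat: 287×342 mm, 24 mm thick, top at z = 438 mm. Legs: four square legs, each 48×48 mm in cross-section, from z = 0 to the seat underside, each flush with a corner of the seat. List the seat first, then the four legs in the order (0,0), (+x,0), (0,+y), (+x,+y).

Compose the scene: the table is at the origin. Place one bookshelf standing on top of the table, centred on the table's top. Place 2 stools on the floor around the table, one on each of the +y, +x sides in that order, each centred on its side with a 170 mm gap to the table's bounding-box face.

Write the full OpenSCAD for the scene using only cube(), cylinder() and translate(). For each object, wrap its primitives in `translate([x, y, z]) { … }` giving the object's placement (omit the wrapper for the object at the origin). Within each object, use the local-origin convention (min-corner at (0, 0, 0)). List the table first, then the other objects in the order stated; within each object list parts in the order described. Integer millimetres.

translate([0, 0, 684]) cube([667, 580, 31]);
translate([93, 93, 0]) cylinder(h = 684, r = 41);
translate([574, 93, 0]) cylinder(h = 684, r = 41);
translate([93, 487, 0]) cylinder(h = 684, r = 41);
translate([574, 487, 0]) cylinder(h = 684, r = 41);
translate([79, 130, 715]) {
  cube([33, 320, 1123]);
  translate([476, 0, 0]) cube([33, 320, 1123]);
  translate([33, 0, 0]) cube([443, 320, 25]);
  translate([33, 0, 252]) cube([443, 320, 25]);
  translate([33, 0, 504]) cube([443, 320, 25]);
  translate([33, 0, 756]) cube([443, 320, 25]);
  translate([33, 0, 1008]) cube([443, 320, 25]);
}
translate([190, 750, 0]) {
  translate([0, 0, 414]) cube([287, 342, 24]);
  cube([48, 48, 414]);
  translate([239, 0, 0]) cube([48, 48, 414]);
  translate([0, 294, 0]) cube([48, 48, 414]);
  translate([239, 294, 0]) cube([48, 48, 414]);
}
translate([837, 119, 0]) {
  translate([0, 0, 414]) cube([287, 342, 24]);
  cube([48, 48, 414]);
  translate([239, 0, 0]) cube([48, 48, 414]);
  translate([0, 294, 0]) cube([48, 48, 414]);
  translate([239, 294, 0]) cube([48, 48, 414]);
}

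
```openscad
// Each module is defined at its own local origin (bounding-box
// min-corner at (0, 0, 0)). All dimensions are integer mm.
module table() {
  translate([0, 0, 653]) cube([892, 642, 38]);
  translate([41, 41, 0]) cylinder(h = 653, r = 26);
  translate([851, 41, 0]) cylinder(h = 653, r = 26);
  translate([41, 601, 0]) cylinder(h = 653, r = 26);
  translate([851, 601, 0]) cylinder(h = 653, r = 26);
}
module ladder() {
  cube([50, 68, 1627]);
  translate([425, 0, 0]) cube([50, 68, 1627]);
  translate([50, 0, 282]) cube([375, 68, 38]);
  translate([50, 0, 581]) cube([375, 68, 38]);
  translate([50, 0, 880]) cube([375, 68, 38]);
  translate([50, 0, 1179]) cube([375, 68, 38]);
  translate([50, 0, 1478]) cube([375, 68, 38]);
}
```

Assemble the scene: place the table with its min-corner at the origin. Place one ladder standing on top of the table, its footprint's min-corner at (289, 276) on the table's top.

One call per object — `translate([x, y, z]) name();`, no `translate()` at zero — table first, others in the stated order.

table();
translate([289, 276, 691]) ladder();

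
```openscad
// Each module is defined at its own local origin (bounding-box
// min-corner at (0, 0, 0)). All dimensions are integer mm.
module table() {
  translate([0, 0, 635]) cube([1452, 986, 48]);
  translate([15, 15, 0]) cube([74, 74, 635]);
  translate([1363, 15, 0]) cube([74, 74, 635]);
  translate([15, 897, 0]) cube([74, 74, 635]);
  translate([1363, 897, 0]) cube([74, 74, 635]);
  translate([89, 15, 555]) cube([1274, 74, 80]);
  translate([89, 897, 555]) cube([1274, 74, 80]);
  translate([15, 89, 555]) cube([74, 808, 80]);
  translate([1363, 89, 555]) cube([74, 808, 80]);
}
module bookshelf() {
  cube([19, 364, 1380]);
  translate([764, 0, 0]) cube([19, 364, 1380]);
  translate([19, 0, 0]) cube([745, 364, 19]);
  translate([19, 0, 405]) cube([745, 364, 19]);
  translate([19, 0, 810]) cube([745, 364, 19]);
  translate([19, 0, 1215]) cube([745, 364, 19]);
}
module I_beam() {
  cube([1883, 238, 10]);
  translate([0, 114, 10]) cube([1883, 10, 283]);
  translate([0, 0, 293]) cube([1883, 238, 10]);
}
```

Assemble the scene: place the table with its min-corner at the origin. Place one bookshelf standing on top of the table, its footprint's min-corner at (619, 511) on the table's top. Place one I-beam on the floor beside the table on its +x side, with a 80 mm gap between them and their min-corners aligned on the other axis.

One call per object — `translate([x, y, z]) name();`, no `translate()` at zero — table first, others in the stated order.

table();
translate([619, 511, 683]) bookshelf();
translate([1532, 0, 0]) I_beam();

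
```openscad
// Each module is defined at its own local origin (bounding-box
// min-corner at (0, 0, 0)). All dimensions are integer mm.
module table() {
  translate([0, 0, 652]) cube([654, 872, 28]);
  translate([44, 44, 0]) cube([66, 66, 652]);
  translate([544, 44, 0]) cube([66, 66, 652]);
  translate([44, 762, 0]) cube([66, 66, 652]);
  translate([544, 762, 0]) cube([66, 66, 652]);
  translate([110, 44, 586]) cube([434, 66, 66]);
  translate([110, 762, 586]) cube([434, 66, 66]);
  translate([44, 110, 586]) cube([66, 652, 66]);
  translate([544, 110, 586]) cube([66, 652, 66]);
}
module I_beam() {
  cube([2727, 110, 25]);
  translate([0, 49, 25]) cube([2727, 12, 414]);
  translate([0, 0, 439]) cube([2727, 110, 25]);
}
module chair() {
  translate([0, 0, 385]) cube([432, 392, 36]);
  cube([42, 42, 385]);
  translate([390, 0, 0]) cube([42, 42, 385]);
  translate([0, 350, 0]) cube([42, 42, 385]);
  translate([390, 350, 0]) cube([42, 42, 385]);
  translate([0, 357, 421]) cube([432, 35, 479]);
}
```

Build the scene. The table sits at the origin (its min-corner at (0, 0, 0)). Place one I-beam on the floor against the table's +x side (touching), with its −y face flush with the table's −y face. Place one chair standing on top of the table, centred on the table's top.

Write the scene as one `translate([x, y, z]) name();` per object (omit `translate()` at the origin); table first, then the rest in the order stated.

table();
translate([654, 0, 0]) I_beam();
translate([111, 240, 680]) chair();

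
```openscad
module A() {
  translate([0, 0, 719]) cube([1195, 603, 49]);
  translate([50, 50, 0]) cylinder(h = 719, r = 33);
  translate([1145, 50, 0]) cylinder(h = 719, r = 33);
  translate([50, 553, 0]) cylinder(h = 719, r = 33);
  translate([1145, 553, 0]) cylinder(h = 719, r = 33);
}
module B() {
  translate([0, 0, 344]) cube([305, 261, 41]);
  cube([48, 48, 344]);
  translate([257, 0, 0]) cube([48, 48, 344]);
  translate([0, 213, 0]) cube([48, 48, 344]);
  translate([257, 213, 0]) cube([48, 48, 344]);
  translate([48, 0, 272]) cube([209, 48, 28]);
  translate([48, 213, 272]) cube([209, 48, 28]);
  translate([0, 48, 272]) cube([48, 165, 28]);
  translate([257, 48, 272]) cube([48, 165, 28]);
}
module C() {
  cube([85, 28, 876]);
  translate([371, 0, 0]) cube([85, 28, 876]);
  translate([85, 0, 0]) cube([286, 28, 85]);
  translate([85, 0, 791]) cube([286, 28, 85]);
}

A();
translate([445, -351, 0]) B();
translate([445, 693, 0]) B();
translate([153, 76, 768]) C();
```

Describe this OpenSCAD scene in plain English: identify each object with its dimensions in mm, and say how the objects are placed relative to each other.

A is a rectangular dining table. The top is 1195×603×49 mm with its upper surface at z = 768 mm. It stands on four round legs of 66 mm diameter, each leg's bounding box inset 17 mm from the nearest pair of top edges, running from the floor to the underside of the top.

B is a four-legged stool. The seat is 305×261 mm, 41 mm thick, top at z = 385 mm. It stands on four square legs, each 48×48 mm in cross-section, from z = 0 to the seat underside, each flush with a corner of the seat. Four stretchers, 48 mm wide and 28 mm tall, connect adjacent legs with their undersides at z = 272 mm, each running between the inner faces of the legs it joins and aligned with the legs' outer faces on the other axis.

C is a rectangular picture frame lying in the x–z plane (depth along y). The opening is 286 mm wide (x) by 706 mm tall (z), surrounded by a border 85 mm wide on all four sides. The frame is 28 mm deep and is made of two full-height vertical stiles with two horizontal rails fitted between them.

Two stools sit around the table at the −y, +y sides. The picture frame is on top of the table.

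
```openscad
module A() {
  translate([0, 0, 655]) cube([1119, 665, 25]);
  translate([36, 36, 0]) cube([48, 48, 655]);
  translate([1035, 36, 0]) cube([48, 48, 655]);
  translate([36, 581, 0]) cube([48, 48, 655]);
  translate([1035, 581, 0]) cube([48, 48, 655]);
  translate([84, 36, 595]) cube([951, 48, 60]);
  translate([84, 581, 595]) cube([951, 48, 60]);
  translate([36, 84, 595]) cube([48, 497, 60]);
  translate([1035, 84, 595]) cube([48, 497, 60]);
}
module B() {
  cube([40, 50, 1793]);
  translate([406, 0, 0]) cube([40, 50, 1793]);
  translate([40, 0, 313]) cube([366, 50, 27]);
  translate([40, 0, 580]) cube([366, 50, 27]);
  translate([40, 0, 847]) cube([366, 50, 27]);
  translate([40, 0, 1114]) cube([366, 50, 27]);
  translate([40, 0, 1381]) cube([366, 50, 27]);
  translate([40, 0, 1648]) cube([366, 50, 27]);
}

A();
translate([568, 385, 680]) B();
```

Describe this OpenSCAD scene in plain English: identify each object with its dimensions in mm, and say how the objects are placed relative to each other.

A is a table with a 1119×665 mm rectangular top, 25 mm thick, top surface at z = 680 mm, supported by four 48×48 mm square legs, each inset 36 mm from the nearest pair of top edges, running from the floor. Four apron rails, 48 mm thick and 60 mm tall, run between adjacent legs with their top edges flush with the underside of the top and their outer faces flush with the legs' outer faces.

B is a straight ladder. Two 40×50 mm vertical rails, 1793 mm tall, stand 446 mm apart (outside-to-outside) with their front faces coplanar on the −y side. 6 rungs, each 50 mm deep and 27 mm tall, span between the inner faces of the rails, front faces flush with the rails. The lowest rung's underside is at z = 313 mm and rungs are spaced 267 mm apart (underside to underside).

The ladder is on top of the table.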